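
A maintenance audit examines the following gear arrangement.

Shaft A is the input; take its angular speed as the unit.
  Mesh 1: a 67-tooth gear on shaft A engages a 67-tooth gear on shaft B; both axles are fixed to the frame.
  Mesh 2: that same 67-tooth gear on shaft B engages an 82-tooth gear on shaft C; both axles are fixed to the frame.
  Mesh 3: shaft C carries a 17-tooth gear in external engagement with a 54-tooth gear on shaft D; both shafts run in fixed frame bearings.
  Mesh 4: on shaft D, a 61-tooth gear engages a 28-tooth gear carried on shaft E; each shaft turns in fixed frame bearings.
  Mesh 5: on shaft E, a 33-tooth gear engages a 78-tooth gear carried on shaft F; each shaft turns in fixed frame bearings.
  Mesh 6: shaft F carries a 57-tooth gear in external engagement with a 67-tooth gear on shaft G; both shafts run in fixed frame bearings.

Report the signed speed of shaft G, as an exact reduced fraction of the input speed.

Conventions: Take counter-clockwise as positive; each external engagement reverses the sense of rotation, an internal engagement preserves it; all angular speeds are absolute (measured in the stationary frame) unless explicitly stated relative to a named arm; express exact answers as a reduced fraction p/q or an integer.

6-mesh fixed-axis compound train (all bearings frame-fixed)
mesh 1 [67T→67T]: |ω|/ω_in = 1×67/67 = 1, sense flips to −
mesh 2 [67T→82T]: |ω|/ω_in = 1×67/82 = 67/82, sense flips to +
mesh 3 [17T→54T]: |ω|/ω_in = (67/82)×17/54 = 1139/4428, sense flips to −
mesh 4 [61T→28T]: |ω|/ω_in = (1139/4428)×61/28 = 69479/123984, sense flips to +
mesh 5 [33T→78T]: |ω|/ω_in = (69479/123984)×33/78 = 764269/3223584, sense flips to −
mesh 6 [57T→67T]: |ω|/ω_in = (764269/3223584)×57/67 = 216733/1074528, sense flips to +
signed output speed (× input speed) = 216733/1074528

216733/1074528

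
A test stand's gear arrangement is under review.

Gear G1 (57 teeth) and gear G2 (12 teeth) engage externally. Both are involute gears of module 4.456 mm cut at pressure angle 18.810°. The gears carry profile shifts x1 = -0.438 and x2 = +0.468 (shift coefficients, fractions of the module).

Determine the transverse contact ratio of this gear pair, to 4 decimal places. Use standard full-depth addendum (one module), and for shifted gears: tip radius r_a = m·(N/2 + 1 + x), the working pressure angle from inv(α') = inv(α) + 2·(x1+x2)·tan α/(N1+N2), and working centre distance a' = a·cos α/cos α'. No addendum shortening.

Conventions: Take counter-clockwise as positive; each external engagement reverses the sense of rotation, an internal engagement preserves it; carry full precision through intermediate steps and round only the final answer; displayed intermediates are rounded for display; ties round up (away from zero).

recognized (one external pair, fixed centres): single-mesh tooth geometry, m = 4.456, N1 = 57, N2 = 12
base radii: r_b1 = 120.213525, r_b2 = 25.308110
tip radii: r_a1 = 129.500272, r_a2 = 33.277408
inv(α') = inv(18.810°) + 2·(-0.438+0.468)·tan α/(57+12) = 0.01262230  ⇒  α' = 18.95506°
a' = a·cos α / cos α' = 153.7320·cos 18.810°/cos 18.95506° = 153.865184
action lengths: √(r_a1²−r_b1²) = 48.156297, √(r_a2²−r_b2²) = 21.607532
base pitch p_b = π·m·cos α = 13.251296
CR = (48.156297 + 21.607532 − 153.865184·sin 18.95506°)/13.251296 = 1.493012
contact ratio ≈ 1.4930

1.4930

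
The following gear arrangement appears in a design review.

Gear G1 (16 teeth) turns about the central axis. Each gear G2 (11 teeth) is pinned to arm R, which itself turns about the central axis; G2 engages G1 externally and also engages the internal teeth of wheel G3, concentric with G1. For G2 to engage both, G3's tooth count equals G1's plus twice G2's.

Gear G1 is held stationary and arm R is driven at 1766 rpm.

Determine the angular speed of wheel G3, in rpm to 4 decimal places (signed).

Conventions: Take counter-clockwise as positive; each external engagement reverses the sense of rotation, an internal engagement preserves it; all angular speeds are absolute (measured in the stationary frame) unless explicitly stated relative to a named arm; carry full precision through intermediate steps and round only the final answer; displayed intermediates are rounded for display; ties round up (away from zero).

+2509.5789 rpm

planetary set (16T centre, 11T on arm, 38T internal) — Willis relation
normalise by the input: solve with ω_arm = 1, then scale by 1766 rpm
ring teeth: 16 + 2·11 = 38
16(ω_sun−ω_arm) = −38(ω_ring−ω_arm),  ω_sun = 0, ω_arm = 1
ω_ring = 1 − (16/38)(0−1) = 27/19
scale: ω_ring = 27/19 × 1766 rpm = +2509.5789 rpm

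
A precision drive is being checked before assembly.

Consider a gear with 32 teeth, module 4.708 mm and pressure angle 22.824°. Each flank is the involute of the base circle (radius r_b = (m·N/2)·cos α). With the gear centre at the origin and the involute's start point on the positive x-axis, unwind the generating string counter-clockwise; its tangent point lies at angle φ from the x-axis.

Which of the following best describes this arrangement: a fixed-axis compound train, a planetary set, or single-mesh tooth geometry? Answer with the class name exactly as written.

single-mesh tooth geometry

topology: single-mesh involute geometry — m = 4.708, N = 32
classification: single-mesh tooth geometry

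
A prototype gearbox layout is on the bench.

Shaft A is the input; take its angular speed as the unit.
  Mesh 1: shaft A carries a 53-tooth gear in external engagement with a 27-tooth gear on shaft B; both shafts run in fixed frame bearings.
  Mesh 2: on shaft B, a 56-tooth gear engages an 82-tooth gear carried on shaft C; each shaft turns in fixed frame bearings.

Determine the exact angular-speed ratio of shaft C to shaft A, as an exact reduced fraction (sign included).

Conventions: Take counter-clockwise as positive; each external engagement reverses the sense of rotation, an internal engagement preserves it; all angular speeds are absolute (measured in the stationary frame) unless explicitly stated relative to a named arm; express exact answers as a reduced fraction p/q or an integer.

1484/1107

class = fixed-axis compound train [2 meshes; 2 ratios multiply, 2 sense flips]
mesh 1 [53T→27T]: running ratio 53/27, sense −
mesh 2 [56T→82T]: running ratio 1484/1107, sense +
ω_out/ω_in = 1484/1107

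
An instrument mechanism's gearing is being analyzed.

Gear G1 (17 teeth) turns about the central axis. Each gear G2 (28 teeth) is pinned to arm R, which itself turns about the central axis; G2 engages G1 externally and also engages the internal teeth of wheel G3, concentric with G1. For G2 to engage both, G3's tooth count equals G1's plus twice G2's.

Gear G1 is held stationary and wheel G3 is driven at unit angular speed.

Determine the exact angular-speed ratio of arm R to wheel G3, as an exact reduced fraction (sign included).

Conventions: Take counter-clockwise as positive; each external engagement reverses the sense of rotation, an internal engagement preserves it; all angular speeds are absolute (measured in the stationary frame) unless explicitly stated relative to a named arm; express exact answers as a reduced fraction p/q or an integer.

73/90

topology: planetary set — G1 17T / G2 28T / G3 73T, arm = carrier (Willis)
ring teeth: 17 + 2·28 = 73
17(ω_sun−ω_arm) = −73(ω_ring−ω_arm),  ω_sun = 0, ω_ring = 1
17(0−ω_arm) = −73(1−ω_arm)  ⇒  90·ω_arm = 73  ⇒  ω_arm = 73/90
ω_out/ω_in = 73/90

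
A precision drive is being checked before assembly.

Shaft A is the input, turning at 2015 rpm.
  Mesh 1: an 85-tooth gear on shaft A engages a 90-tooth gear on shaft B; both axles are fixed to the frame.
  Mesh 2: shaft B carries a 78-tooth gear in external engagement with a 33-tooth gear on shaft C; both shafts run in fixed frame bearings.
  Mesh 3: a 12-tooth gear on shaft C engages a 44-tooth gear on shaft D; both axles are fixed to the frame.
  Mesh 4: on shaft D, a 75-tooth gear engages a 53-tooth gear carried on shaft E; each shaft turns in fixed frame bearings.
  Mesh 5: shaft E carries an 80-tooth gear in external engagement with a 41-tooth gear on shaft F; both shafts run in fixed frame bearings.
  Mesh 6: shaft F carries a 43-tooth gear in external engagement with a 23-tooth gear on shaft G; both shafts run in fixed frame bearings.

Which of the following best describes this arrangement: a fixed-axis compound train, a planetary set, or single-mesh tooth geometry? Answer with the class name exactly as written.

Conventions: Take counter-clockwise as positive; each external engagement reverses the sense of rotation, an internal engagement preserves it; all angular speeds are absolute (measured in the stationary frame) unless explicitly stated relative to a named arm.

recognized (7 fixed axles, 6 meshes): fixed-axis compound train
classification: fixed-axis compound train

fixed-axis compound train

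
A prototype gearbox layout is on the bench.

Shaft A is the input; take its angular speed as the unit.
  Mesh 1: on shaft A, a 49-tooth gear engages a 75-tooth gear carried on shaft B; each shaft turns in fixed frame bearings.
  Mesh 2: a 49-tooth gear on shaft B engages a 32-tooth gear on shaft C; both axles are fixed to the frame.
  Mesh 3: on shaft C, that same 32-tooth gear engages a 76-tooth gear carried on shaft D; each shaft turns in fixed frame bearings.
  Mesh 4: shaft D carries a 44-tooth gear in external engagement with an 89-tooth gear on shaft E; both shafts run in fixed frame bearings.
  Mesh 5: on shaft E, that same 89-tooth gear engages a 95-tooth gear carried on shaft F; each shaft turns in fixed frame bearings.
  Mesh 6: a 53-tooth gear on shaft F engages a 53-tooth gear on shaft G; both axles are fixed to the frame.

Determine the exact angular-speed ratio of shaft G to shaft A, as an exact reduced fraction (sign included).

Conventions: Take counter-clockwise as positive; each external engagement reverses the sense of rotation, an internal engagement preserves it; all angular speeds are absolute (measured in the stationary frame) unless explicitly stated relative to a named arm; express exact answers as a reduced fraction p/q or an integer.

class = fixed-axis compound train [6 meshes; 6 ratios multiply, 6 sense flips]
mesh 1 [49T→75T]: running ratio 49/75, sense −
mesh 2 [49T→32T]: running ratio 2401/2400, sense +
mesh 3 [32T→76T]: running ratio 2401/5700, sense −
mesh 4 [44T→89T]: running ratio 26411/126825, sense +
mesh 5 [89T→95T]: running ratio 26411/135375, sense −
mesh 6 [53T→53T]: running ratio 26411/135375, sense +
ω_out/ω_in = 26411/135375

26411/135375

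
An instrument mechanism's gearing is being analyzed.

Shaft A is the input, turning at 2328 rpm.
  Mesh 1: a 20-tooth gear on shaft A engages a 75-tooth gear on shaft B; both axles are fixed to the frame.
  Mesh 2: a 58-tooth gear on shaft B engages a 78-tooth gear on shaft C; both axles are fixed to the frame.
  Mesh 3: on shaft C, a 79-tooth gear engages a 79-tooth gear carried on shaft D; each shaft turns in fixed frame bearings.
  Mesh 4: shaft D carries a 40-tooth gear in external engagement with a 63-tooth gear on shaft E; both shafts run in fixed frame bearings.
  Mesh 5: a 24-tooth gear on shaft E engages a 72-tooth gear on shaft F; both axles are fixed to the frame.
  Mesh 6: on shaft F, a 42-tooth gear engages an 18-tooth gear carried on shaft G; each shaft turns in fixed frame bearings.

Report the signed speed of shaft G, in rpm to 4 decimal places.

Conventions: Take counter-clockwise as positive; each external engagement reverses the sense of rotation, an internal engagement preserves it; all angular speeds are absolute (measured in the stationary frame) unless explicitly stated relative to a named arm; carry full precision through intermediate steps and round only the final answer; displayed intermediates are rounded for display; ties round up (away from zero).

+227.9607 rpm

recognized (7 fixed axles, 6 meshes): fixed-axis compound train
mesh 1 [20T→75T]: ω = 2328.0000×20/75 = 620.8000 rpm, sense flips to −
mesh 2 [58T→78T]: ω = 620.8000×58/78 = 461.6205 rpm, sense flips to +
mesh 3 [79T→79T]: ω = 461.6205×79/79 = 461.6205 rpm, sense flips to −
mesh 4 [40T→63T]: ω = 461.6205×40/63 = 293.0924 rpm, sense flips to +
mesh 5 [24T→72T]: ω = 293.0924×24/72 = 97.6975 rpm, sense flips to −
mesh 6 [42T→18T]: ω = 97.6975×42/18 = 227.9607 rpm, sense flips to +
signed output speed = +227.9607 rpm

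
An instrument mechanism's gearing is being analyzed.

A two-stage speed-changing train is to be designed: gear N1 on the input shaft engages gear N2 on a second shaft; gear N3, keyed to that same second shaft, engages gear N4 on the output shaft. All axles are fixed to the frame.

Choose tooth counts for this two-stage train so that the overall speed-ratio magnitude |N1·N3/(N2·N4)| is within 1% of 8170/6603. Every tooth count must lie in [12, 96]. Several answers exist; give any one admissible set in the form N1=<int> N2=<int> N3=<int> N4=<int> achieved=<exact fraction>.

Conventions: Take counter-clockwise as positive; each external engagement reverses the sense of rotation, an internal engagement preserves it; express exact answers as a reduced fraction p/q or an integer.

N1=86 N2=71 N3=95 N4=93 achieved=8170/6603

design class (target 8170/6603): fixed-axis compound train
target = 8170/6603 in lowest terms: an exact hit needs N1·N3 = k·8170 and N2·N4 = k·6603 for one integer k, every count in [12, 96]; additionally prefer no 1:1 stage (N1 ≠ N2, N3 ≠ N4)
k = 1: N1·N3 = 8170 = 86·95, N2·N4 = 6603 = 71·93
achieved = 86·95/(71·93) = 8170/6603; |achieved − target| = 0 ≤ 817/66030 ✓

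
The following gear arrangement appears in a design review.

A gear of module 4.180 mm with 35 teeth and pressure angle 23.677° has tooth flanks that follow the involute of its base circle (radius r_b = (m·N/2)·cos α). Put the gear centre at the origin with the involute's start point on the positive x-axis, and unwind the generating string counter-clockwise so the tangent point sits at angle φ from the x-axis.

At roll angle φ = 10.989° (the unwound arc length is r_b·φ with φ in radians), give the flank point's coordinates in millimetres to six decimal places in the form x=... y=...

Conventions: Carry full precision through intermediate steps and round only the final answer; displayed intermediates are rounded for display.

x=68.213369 y=0.156969

recognized (one wheel, involute flank): single-mesh tooth geometry, m = 4.180, N = 35
pitch radius r_p = m·N/2 = 4.180·35/2 = 73.150000
base radius r_b = r_p·cos α = 73.150000·cos 23.677° = 66.992516
roll angle φ = 10.989° = 0.19179423 rad
x = r_b·(cos φ + φ·sin φ) = 68.213369
y = r_b·(sin φ − φ·cos φ) = 0.156969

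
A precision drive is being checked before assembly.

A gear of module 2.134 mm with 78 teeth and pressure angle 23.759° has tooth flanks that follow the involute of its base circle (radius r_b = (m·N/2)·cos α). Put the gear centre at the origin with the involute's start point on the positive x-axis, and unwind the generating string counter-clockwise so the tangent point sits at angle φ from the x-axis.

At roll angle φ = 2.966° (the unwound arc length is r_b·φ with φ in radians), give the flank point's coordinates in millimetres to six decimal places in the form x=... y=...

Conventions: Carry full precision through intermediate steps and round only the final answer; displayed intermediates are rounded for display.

x=76.274441 y=0.003521

topology: single-mesh involute geometry — m = 2.134, N = 78
pitch radius r_p = m·N/2 = 2.134·78/2 = 83.226000
base radius r_b = r_p·cos α = 83.226000·cos 23.759° = 76.172447
roll angle φ = 2.966° = 0.05176647 rad
x = r_b·(cos φ + φ·sin φ) = 76.274441
y = r_b·(sin φ − φ·cos φ) = 0.003521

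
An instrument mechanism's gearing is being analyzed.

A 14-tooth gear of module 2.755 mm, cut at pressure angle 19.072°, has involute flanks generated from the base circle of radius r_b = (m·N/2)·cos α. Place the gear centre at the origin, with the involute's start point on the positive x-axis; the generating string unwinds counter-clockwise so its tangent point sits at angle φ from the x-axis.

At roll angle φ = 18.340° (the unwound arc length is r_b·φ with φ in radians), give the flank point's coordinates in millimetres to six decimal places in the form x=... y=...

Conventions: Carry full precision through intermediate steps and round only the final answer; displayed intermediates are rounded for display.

x=19.136377 y=0.197221

topology: single-mesh involute geometry — m = 2.755, N = 14
pitch radius r_p = m·N/2 = 2.755·14/2 = 19.285000
base radius r_b = r_p·cos α = 19.285000·cos 19.072° = 18.226421
roll angle φ = 18.340° = 0.32009338 rad
x = r_b·(cos φ + φ·sin φ) = 19.136377
y = r_b·(sin φ − φ·cos φ) = 0.197221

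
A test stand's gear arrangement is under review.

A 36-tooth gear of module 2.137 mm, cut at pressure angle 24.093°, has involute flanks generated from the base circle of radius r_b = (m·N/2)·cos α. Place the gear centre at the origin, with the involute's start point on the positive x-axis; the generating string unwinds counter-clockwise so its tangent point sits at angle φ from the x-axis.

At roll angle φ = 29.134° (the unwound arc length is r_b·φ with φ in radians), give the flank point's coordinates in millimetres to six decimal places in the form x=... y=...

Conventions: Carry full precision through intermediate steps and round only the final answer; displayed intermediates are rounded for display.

x=39.365351 y=1.499454

recognized (one wheel, involute flank): single-mesh tooth geometry, m = 2.137, N = 36
pitch radius r_p = m·N/2 = 2.137·36/2 = 38.466000
base radius r_b = r_p·cos α = 38.466000·cos 24.093° = 35.114998
roll angle φ = 29.134° = 0.50848422 rad
x = r_b·(cos φ + φ·sin φ) = 39.365351
y = r_b·(sin φ − φ·cos φ) = 1.499454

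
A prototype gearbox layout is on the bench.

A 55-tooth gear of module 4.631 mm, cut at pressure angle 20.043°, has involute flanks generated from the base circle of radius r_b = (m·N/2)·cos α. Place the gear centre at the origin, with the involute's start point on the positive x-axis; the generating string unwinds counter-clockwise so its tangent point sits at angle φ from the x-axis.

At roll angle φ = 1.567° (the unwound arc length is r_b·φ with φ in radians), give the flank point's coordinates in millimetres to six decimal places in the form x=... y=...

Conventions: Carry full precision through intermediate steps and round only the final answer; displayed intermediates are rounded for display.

topology: single-mesh involute geometry — m = 4.631, N = 55
pitch radius r_p = m·N/2 = 4.631·55/2 = 127.352500
base radius r_b = r_p·cos α = 127.352500·cos 20.043° = 119.639482
roll angle φ = 1.567° = 0.02734931 rad
x = r_b·(cos φ + φ·sin φ) = 119.684217
y = r_b·(sin φ − φ·cos φ) = 0.000816

x=119.684217 y=0.000816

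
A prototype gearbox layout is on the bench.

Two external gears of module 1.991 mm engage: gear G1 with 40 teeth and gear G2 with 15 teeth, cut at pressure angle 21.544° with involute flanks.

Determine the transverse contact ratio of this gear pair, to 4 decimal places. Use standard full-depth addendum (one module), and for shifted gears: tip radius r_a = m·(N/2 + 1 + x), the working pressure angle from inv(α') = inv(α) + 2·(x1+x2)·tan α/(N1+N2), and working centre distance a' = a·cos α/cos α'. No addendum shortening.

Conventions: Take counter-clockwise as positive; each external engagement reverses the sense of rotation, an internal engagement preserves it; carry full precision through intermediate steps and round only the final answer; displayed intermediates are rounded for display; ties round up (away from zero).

topology: single-mesh involute geometry — m = 1.991, 40T/15T pair
base radii: r_b1 = 37.038009, r_b2 = 13.889253
tip radii: r_a1 = 41.811000, r_a2 = 16.923500
no profile shift: α' = α, a' = a
action lengths: √(r_a1²−r_b1²) = 19.399629, √(r_a2²−r_b2²) = 9.669203
base pitch p_b = π·m·cos α = 5.817917
CR = (19.399629 + 9.669203 − 54.752500·sin 21.54400°)/5.817917 = 1.540561
contact ratio ≈ 1.5406

1.5406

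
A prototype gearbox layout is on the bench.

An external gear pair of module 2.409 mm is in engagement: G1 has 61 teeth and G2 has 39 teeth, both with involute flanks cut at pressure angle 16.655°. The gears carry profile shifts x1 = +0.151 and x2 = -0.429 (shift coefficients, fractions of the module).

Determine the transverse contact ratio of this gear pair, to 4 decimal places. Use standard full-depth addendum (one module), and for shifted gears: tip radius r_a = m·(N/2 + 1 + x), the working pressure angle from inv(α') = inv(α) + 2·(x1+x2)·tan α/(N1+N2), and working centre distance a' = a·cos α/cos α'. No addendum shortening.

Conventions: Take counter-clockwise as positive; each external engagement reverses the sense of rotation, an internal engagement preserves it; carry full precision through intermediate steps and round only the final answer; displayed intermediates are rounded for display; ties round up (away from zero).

class = single-mesh tooth geometry [involute pair 61T × 39T, m = 2.409]
base radii: r_b1 = 70.392090, r_b2 = 45.004779
tip radii: r_a1 = 76.247259, r_a2 = 48.351039
inv(α') = inv(16.655°) + 2·(+0.151-0.429)·tan α/(61+39) = 0.00681058  ⇒  α' = 15.50899°
a' = a·cos α / cos α' = 120.4500·cos 16.655°/cos 15.50899° = 119.757413
action lengths: √(r_a1²−r_b1²) = 29.301846, √(r_a2²−r_b2²) = 17.674639
base pitch p_b = π·m·cos α = 7.250599
CR = (29.301846 + 17.674639 − 119.757413·sin 15.50899°)/7.250599 = 2.062534
contact ratio ≈ 2.0625

2.0625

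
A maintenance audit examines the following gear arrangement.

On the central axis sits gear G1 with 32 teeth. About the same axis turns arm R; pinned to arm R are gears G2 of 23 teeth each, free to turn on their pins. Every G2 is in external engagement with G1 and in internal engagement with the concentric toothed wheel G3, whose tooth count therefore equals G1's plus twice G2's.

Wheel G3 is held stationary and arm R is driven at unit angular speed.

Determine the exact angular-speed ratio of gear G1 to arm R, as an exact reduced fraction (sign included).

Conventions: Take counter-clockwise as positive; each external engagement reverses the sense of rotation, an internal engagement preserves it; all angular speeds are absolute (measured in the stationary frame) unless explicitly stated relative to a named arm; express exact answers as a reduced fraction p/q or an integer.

topology: planetary set — G1 32T / G2 23T / G3 78T, arm = carrier (Willis)
ring teeth: 32 + 2·23 = 78
32(ω_sun−ω_arm) = −78(ω_ring−ω_arm),  ω_ring = 0, ω_arm = 1
ω_sun = 1 − (78/32)(0−1) = 55/16
ω_out/ω_in = 55/16

55/16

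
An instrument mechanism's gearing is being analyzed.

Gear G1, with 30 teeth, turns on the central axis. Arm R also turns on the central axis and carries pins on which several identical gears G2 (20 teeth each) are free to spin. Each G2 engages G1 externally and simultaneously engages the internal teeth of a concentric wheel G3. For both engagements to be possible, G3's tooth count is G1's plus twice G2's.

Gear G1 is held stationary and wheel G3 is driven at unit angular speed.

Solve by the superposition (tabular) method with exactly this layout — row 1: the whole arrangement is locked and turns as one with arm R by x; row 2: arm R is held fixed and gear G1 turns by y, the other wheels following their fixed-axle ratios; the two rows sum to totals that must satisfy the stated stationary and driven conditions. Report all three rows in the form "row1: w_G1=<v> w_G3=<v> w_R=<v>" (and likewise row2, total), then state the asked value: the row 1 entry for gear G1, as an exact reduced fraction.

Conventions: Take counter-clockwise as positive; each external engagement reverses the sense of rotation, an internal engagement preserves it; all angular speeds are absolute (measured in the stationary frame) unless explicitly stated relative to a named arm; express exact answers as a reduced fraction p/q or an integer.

topology: planetary set — G1 30T / G2 20T / G3 70T, arm = carrier (Willis)
superposition row 1 [locked train]: every member turns x
row 2 (arm held, sun turns y): ω_ring = −(30/70)·y, ω_arm = 0
boundary: total ω_sun = x + y = 0 and total ω_ring = x − (30/70)·y = 1  ⇒  y = -7/10, x = 7/10
row 2 ring = −(30/70)·(-7/10) = 3/10
totals (row 1 + row 2): sun 7/10 + (-7/10) = 0, ring 7/10 + 3/10 = 1, arm 7/10 + 0 = 7/10
asked cell (row1, sun) = 7/10

row1: w_G1=7/10 w_G3=7/10 w_R=7/10
row2: w_G1=-7/10 w_G3=3/10 w_R=0
total: w_G1=0 w_G3=1 w_R=7/10
asked value: 7/10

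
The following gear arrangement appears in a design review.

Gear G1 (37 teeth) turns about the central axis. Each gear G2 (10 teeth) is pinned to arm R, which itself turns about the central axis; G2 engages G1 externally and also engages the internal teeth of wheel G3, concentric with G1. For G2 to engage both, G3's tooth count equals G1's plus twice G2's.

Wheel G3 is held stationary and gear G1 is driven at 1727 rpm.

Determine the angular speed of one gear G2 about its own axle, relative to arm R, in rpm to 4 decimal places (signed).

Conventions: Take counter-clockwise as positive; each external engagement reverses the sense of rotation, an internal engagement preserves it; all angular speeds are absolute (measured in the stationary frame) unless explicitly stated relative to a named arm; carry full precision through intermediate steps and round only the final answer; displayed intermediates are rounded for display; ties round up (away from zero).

recognized (axles ride arm R): planetary set, 37/10/57 teeth
normalise by the input: solve with ω_sun = 1, then scale by 1727 rpm
ring teeth: 37 + 2·10 = 57
37(ω_sun−ω_arm) = −57(ω_ring−ω_arm),  ω_ring = 0, ω_sun = 1
37(1−ω_arm) = −57(0−ω_arm)  ⇒  94·ω_arm = 37  ⇒  ω_arm = 37/94
sun–planet mesh: 37·(1−37/94) = −10·(ω_p−ω_arm)  ⇒  ω_p−ω_arm = -2109/940
scale: ω_p−ω_arm = -2109/940 × 1727 rpm = -3874.7266 rpm

-3874.7266 rpm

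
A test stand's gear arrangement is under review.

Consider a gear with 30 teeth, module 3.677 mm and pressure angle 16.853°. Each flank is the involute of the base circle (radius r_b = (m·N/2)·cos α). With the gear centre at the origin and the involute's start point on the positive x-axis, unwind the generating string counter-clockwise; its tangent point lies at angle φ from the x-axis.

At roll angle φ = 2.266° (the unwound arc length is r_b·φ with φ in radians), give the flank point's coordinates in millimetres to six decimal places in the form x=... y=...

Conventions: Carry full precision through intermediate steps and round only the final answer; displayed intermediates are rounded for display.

recognized (one wheel, involute flank): single-mesh tooth geometry, m = 3.677, N = 30
pitch radius r_p = m·N/2 = 3.677·30/2 = 55.155000
base radius r_b = r_p·cos α = 55.155000·cos 16.853° = 52.786188
roll angle φ = 2.266° = 0.03954916 rad
x = r_b·(cos φ + φ·sin φ) = 52.827454
y = r_b·(sin φ − φ·cos φ) = 0.001088

x=52.827454 y=0.001088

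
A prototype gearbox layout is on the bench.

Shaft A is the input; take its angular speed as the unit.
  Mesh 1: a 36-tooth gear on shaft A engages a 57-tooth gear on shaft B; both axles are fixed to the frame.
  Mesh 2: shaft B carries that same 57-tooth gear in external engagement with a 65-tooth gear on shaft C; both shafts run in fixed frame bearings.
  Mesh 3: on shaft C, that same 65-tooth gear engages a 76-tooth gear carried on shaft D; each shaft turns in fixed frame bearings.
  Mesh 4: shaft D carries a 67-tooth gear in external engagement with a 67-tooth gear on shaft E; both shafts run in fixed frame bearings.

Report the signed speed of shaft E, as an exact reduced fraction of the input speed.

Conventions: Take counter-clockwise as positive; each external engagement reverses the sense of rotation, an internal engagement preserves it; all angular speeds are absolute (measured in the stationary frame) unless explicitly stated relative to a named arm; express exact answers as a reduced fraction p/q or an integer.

4-mesh fixed-axis compound train (all bearings frame-fixed)
mesh 1 [36T→57T]: |ω|/ω_in = 1×36/57 = 12/19, sense flips to −
mesh 2 [57T→65T]: |ω|/ω_in = (12/19)×57/65 = 36/65, sense flips to +
mesh 3 [65T→76T]: |ω|/ω_in = (36/65)×65/76 = 9/19, sense flips to −
mesh 4 [67T→67T]: |ω|/ω_in = (9/19)×67/67 = 9/19, sense flips to +
signed output speed (× input speed) = 9/19

9/19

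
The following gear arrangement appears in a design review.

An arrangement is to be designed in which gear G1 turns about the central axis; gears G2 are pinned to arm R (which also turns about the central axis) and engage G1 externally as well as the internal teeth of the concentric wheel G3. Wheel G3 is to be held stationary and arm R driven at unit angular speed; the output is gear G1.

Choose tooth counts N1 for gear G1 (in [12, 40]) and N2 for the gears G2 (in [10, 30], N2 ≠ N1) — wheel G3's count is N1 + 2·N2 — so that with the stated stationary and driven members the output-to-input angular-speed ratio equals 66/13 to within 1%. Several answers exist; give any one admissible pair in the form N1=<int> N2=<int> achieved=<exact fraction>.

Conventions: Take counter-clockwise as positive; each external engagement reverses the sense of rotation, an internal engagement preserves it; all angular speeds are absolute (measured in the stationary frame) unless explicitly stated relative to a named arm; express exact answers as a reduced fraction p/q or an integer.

N1=13 N2=20 achieved=66/13

class = planetary set [ratio 66/13 wanted; Willis about the carrier]
Willis with ω_ring = 0: ω_sun/ω_arm = (N1+N3)/N1; set equal to 66/13  ⇒  N3/N1 = 66/13 − 1 = 53/13
N3 = N1 + 2·N2  ⇒  N2/N1 = (N3/N1 − 1)/2 = (53/13 − 1)/2 = 20/13
smallest multiple with N1 ≥ 12 and N2 ≥ 10: k = 1  ⇒  N1 = 1·13 = 13, N2 = 1·20 = 20 (N1 ≤ 40, N2 ≤ 30, N2 ≠ N1 ✓), N3 = 13 + 2·20 = 53
check: (N1+N3)/N1 with N1 = 13, N3 = 53 gives 66/13; |achieved − target| = 0 ≤ 33/650 ✓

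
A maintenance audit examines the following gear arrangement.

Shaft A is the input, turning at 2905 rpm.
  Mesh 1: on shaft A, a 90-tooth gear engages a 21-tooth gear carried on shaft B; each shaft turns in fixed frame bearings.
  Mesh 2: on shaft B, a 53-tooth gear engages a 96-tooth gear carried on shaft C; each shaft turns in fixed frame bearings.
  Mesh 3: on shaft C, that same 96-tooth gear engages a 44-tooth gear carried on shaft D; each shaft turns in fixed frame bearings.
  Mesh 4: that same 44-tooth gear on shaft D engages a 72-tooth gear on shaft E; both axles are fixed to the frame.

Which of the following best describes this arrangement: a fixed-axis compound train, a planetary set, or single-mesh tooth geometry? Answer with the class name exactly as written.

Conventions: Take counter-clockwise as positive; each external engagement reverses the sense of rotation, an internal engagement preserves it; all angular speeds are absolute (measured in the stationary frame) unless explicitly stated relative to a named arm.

topology: fixed-axis compound train — 4 meshes, A→E
classification: fixed-axis compound train

fixed-axis compound train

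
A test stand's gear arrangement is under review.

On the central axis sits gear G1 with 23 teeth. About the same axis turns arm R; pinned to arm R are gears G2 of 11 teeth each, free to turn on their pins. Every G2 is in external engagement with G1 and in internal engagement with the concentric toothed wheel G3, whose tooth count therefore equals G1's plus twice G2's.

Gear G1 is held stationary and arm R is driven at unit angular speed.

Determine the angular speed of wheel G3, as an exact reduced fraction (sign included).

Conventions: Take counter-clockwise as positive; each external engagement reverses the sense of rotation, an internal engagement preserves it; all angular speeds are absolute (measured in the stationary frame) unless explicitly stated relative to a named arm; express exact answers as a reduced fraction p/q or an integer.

68/45

planetary set (23T centre, 11T on arm, 45T internal) — Willis relation
ring teeth: 23 + 2·11 = 45
23(ω_sun−ω_arm) = −45(ω_ring−ω_arm),  ω_sun = 0, ω_arm = 1
ω_ring = 1 − (23/45)(0−1) = 68/45
exact speed ratio = 68/45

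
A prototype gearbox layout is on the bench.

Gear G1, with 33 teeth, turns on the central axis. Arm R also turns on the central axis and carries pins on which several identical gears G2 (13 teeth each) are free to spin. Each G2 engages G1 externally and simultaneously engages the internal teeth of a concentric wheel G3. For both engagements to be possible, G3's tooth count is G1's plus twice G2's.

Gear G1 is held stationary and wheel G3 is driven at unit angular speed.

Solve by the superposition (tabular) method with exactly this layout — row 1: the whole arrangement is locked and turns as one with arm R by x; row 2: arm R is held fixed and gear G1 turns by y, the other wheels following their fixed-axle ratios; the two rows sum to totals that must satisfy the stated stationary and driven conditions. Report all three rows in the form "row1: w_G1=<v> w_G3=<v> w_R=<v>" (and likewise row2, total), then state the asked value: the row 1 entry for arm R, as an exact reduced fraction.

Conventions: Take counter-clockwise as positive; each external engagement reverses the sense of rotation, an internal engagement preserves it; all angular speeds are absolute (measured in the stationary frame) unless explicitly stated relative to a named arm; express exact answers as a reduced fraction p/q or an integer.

row1: w_G1=59/92 w_G3=59/92 w_R=59/92
row2: w_G1=-59/92 w_G3=33/92 w_R=0
total: w_G1=0 w_G3=1 w_R=59/92
asked value: 59/92

recognized (axles ride arm R): planetary set, 33/13/59 teeth
row 1: whole set turns with the arm by x
superposition row 2 [arm held]: sun y, ring −(33/59)·y, arm 0
boundary: total ω_sun = x + y = 0 and total ω_ring = x − (33/59)·y = 1  ⇒  y = -59/92, x = 59/92
row 2 ring = −(33/59)·(-59/92) = 33/92
totals (row 1 + row 2): sun 59/92 + (-59/92) = 0, ring 59/92 + 33/92 = 1, arm 59/92 + 0 = 59/92
asked cell (row1, arm) = 59/92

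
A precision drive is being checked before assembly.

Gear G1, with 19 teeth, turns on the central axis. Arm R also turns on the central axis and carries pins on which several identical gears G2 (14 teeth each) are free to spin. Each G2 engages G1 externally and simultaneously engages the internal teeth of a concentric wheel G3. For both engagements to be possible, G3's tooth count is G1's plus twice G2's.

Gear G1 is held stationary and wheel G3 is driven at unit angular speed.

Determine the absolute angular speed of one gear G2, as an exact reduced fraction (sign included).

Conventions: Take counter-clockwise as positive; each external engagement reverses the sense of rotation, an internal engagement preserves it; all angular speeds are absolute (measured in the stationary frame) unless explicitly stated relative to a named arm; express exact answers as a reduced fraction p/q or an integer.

47/28

class = planetary set [G3 = 19+2·14 = 47; Willis about the carrier]
ring teeth: 19 + 2·14 = 47
19(ω_sun−ω_arm) = −47(ω_ring−ω_arm),  ω_sun = 0, ω_ring = 1
19(0−ω_arm) = −47(1−ω_arm)  ⇒  66·ω_arm = 47  ⇒  ω_arm = 47/66
sun–planet mesh: 19·(0−47/66) = −14·(ω_p−ω_arm)  ⇒  ω_p−ω_arm = 893/924
ω_p = 47/66 + 893/924 = 47/28
exact speed ratio = 47/28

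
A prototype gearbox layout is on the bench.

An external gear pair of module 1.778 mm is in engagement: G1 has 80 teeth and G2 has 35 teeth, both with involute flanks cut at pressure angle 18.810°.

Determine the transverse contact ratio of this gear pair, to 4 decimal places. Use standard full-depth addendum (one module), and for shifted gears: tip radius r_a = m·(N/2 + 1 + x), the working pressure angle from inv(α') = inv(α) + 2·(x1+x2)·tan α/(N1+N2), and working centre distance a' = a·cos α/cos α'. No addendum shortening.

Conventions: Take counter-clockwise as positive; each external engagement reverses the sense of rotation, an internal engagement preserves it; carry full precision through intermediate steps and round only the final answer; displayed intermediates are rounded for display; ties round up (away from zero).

recognized (one external pair, fixed centres): single-mesh tooth geometry, m = 1.778, N1 = 80, N2 = 35
base radii: r_b1 = 67.321694, r_b2 = 29.453241
tip radii: r_a1 = 72.898000, r_a2 = 32.893000
no profile shift: α' = α, a' = a
action lengths: √(r_a1²−r_b1²) = 27.962616, √(r_a2²−r_b2²) = 14.644317
base pitch p_b = π·m·cos α = 5.287433
CR = (27.962616 + 14.644317 − 102.235000·sin 18.81000°)/5.287433 = 1.823798
contact ratio ≈ 1.8238

1.8238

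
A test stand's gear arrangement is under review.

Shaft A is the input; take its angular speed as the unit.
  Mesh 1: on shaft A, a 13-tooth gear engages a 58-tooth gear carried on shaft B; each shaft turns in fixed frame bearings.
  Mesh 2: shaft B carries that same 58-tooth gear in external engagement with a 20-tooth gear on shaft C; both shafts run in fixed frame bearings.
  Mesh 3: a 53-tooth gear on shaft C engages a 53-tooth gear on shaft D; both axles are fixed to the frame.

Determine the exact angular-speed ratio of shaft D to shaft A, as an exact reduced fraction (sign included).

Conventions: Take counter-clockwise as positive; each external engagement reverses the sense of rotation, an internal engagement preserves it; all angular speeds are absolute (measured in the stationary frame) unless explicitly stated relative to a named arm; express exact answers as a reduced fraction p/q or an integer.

-13/20

class = fixed-axis compound train [3 meshes; 3 ratios multiply, 3 sense flips]
mesh 1 [13T→58T]: running ratio 13/58, sense −
mesh 2 [58T→20T]: running ratio 13/20, sense +
mesh 3 [53T→53T]: running ratio 13/20, sense −
ω_out/ω_in = -13/20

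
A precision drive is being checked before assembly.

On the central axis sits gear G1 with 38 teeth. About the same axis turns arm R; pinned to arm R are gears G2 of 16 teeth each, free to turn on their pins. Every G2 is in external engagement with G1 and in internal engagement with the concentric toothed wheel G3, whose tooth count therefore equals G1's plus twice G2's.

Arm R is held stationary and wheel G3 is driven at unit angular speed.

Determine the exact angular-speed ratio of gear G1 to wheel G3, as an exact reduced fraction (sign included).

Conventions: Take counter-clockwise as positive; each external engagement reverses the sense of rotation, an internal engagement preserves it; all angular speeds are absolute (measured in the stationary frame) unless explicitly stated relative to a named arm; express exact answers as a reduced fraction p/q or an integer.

recognized (axles ride arm R): planetary set, 38/16/70 teeth
ring teeth: 38 + 2·16 = 70
38(ω_sun−ω_arm) = −70(ω_ring−ω_arm),  ω_arm = 0, ω_ring = 1
ω_sun = 0 − (70/38)(1−0) = -35/19
ω_out/ω_in = -35/19

-35/19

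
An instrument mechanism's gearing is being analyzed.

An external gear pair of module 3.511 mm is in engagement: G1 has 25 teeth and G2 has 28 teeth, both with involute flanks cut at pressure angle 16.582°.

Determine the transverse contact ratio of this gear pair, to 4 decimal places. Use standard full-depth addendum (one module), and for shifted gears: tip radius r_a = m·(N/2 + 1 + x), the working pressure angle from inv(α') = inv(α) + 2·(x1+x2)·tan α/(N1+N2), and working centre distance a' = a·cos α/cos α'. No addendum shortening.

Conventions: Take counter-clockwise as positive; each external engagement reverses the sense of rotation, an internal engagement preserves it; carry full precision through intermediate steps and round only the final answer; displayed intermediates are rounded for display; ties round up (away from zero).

class = single-mesh tooth geometry [involute pair 25T × 28T, m = 3.511]
base radii: r_b1 = 42.062319, r_b2 = 47.109797
tip radii: r_a1 = 47.398500, r_a2 = 52.665000
no profile shift: α' = α, a' = a
action lengths: √(r_a1²−r_b1²) = 21.849008, √(r_a2²−r_b2²) = 23.542923
base pitch p_b = π·m·cos α = 10.571414
CR = (21.849008 + 23.542923 − 93.041500·sin 16.58200°)/10.571414 = 1.782077
contact ratio ≈ 1.7821

1.7821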